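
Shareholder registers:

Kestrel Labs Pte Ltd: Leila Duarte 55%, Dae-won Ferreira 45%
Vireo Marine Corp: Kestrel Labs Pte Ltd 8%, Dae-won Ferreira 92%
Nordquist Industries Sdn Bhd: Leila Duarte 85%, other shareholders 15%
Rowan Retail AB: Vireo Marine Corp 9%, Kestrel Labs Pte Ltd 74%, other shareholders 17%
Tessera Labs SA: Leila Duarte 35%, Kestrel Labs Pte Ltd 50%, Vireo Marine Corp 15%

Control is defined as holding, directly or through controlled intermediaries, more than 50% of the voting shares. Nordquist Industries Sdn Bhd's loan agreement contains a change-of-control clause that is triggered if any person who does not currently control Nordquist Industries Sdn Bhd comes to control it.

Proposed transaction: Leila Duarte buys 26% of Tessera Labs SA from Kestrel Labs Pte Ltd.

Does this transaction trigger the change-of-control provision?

The purchase adds only to Leila's holdings (Kestrel's stake shrinks), so Leila is the only person who could newly come to control Nordquist.
Leila holds 85% of Nordquist, so Leila controls Nordquist.
So Leila already controls Nordquist before the transaction.
After the purchase, Leila's direct stake in Tessera rises to 35% + 26% = 61%, and Kestrel's stake falls to 24%.
Leila controlled Nordquist already, so this is not a new person acquiring control; every other person's position is unchanged or reduced.
No new person acquires control, so the clause is not triggered.

No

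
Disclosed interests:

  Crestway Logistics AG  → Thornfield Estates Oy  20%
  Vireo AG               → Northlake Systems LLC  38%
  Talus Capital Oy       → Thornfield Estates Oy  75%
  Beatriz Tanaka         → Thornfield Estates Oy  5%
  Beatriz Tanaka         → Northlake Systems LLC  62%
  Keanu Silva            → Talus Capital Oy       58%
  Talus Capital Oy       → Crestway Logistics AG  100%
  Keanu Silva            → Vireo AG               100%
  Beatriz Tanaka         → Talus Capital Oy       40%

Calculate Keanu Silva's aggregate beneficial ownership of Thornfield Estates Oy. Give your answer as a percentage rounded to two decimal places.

Keanu reaches Thornfield along 2 paths.
Via Talus: 58% × 75% = 43.5%.
Via Talus → Crestway: 58% × 100% × 20% = 11.6%.
Total: 43.5% + 11.6% = 55.1%.
Rounded: 55.10%.

55.10%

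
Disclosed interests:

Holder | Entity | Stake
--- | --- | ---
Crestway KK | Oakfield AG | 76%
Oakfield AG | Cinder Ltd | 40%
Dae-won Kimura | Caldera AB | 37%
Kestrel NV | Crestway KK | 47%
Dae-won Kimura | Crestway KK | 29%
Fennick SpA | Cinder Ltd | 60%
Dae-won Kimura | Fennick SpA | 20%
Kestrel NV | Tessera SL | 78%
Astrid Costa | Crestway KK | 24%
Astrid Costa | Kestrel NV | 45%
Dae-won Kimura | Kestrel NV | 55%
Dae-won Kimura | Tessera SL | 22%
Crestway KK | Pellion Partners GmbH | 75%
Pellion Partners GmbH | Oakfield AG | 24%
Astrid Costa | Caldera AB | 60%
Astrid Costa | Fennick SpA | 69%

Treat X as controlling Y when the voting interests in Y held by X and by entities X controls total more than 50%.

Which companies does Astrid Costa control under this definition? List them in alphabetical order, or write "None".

Astrid holds 69% of Fennick, so Astrid controls Fennick.
Astrid holds 60% of Caldera, so Astrid controls Caldera.
Fennick holds 60% of Cinder, so Astrid controls Cinder.
No other company's threshold is met.

Caldera AB, Cinder Ltd, Fennick SpA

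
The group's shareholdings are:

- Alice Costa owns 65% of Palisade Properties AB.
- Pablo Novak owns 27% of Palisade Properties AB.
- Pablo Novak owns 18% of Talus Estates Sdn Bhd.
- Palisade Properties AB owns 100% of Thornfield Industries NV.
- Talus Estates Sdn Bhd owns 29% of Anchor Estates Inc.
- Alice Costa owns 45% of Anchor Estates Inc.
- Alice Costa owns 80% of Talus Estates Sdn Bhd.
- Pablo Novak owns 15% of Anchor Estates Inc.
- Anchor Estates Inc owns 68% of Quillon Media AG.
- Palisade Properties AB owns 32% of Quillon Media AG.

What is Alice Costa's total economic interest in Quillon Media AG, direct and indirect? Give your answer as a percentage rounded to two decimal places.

67.18%

Alice reaches Quillon along 3 paths.
Via Talus → Anchor: 80% × 29% × 68% = 15.776%.
Via Anchor: 45% × 68% = 30.6%.
Via Palisade: 65% × 32% = 20.8%.
Total: 15.776% + 30.6% + 20.8% = 67.176%.
Rounded: 67.18%.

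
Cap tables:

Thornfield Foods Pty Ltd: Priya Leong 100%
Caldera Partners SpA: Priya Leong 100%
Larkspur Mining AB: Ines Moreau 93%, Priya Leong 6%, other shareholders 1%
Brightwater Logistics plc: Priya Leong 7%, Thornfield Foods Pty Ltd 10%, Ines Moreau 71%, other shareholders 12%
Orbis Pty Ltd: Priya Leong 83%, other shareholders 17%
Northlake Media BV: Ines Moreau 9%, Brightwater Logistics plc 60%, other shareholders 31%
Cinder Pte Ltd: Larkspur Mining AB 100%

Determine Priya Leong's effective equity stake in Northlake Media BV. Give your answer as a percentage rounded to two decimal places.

Priya reaches Northlake along 2 paths.
Via Brightwater: 7% × 60% = 4.2%.
Via Thornfield → Brightwater: 100% × 10% × 60% = 6%.
Total: 4.2% + 6% = 10.2%.
Rounded: 10.20%.

10.20%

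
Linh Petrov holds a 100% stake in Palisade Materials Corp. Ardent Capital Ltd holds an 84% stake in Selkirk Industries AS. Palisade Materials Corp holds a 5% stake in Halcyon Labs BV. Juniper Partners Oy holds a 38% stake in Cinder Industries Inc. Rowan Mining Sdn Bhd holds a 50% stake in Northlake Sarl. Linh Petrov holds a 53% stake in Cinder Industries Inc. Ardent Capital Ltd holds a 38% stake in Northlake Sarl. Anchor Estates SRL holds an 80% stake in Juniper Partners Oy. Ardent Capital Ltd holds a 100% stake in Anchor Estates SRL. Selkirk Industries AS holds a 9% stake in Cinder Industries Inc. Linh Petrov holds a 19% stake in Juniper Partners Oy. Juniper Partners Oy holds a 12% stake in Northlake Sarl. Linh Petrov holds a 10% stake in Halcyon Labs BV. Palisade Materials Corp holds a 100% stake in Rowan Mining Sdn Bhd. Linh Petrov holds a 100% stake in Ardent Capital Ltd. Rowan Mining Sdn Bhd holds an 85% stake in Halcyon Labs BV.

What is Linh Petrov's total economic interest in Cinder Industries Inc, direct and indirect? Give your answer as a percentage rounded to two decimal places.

Linh reaches Cinder along 4 paths.
Direct stake: 53% = 53%.
Via Ardent → Selkirk: 100% × 84% × 9% = 7.56%.
Via Juniper: 19% × 38% = 7.22%.
Via Ardent → Anchor → Juniper: 100% × 100% × 80% × 38% = 30.4%.
Total: 53% + 7.56% + 7.22% + 30.4% = 98.18%.

98.18%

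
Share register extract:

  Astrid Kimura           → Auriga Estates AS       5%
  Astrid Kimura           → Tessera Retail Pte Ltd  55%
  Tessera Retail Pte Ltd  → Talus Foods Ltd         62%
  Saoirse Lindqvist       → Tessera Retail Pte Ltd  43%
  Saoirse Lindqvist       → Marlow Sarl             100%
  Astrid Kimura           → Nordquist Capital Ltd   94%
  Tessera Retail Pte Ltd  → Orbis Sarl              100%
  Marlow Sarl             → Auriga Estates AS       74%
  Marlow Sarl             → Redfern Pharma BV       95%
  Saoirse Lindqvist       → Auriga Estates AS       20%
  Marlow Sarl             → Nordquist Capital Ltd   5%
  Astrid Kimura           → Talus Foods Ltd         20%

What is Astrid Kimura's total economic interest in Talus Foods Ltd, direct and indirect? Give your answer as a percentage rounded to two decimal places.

54.10%

Astrid reaches Talus along 2 paths.
Via Tessera: 55% × 62% = 34.1%.
Direct stake: 20% = 20%.
Total: 34.1% + 20% = 54.1%.
Rounded: 54.10%.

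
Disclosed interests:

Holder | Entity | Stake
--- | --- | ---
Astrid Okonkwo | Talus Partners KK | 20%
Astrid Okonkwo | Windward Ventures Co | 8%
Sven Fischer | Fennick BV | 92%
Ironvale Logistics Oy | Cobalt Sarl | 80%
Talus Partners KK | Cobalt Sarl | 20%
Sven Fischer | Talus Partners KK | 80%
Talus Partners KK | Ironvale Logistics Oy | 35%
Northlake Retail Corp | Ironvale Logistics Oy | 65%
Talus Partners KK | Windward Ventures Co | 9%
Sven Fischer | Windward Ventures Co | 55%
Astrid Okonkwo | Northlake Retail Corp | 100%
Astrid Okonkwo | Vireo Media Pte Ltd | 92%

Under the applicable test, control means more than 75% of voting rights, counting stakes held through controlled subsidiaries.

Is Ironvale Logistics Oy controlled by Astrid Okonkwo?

No

Astrid holds 100% of Northlake, so Astrid controls Northlake.
Astrid holds 92% of Vireo, so Astrid controls Vireo.
In Ironvale, Astrid's side holds only 65%, not > 75%.
So Astrid does not control Ironvale.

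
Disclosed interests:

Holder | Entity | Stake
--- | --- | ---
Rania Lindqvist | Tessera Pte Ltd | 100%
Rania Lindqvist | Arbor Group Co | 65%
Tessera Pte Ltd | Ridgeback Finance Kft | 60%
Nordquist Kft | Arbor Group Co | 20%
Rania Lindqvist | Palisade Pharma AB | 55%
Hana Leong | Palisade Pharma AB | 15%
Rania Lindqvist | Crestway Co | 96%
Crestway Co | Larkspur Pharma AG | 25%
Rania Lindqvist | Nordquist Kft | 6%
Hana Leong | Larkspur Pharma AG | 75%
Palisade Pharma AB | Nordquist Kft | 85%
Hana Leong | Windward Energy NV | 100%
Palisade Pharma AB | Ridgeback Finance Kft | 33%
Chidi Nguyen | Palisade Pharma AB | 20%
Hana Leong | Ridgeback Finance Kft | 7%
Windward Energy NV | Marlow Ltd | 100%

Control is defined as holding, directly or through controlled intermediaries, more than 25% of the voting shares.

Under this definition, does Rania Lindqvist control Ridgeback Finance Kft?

Rania holds 100% of Tessera, so Rania controls Tessera.
Rania holds 55% of Palisade, so Rania controls Palisade.
Palisade and Tessera together hold 33% + 60% = 93% of Ridgeback, so Rania controls Ridgeback.

Yes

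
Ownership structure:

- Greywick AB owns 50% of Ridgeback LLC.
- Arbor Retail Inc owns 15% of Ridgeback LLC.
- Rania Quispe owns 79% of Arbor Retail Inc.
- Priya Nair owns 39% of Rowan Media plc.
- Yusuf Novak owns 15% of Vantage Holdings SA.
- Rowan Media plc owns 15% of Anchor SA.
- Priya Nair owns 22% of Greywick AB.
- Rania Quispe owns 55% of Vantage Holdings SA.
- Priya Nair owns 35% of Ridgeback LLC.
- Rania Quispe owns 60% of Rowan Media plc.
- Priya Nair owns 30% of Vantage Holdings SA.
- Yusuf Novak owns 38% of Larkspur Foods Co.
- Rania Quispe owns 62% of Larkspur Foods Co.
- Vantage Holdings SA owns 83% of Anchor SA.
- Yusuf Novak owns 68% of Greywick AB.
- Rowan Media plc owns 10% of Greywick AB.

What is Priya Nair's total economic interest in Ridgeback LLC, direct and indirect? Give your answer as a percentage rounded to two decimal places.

Priya reaches Ridgeback along 3 paths.
Direct stake: 35% = 35%.
Via Rowan → Greywick: 39% × 10% × 50% = 1.95%.
Via Greywick: 22% × 50% = 11%.
Total: 35% + 1.95% + 11% = 47.95%.

47.95%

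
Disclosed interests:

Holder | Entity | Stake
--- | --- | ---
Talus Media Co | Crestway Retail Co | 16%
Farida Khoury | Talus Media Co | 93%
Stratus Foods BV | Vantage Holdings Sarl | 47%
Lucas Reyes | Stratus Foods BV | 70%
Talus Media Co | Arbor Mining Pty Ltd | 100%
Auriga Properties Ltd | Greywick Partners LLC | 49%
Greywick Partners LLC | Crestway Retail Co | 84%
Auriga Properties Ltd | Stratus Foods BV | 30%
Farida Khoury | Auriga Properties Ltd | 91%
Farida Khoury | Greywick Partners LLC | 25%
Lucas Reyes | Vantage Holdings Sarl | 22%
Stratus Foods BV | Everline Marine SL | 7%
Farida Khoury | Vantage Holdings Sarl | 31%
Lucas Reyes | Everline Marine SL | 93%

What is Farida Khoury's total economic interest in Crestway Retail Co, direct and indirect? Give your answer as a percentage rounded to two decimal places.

Farida reaches Crestway along 3 paths.
Via Greywick: 25% × 84% = 21%.
Via Auriga → Greywick: 91% × 49% × 84% = 37.4556%.
Via Talus: 93% × 16% = 14.88%.
Total: 21% + 37.4556% + 14.88% = 73.3356%.
Rounded: 73.34%.

73.34%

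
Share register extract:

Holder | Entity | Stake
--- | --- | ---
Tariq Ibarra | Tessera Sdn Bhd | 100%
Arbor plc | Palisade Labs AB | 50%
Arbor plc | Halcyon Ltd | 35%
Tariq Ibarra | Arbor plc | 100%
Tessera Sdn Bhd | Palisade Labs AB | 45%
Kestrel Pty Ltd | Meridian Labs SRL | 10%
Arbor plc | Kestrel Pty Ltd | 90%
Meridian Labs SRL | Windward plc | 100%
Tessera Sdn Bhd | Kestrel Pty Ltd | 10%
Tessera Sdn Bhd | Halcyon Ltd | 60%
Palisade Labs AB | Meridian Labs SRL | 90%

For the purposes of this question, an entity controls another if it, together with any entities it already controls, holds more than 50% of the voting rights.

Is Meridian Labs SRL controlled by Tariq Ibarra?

Tariq holds 100% of Tessera, so Tariq controls Tessera.
Tariq holds 100% of Arbor, so Tariq controls Arbor.
Arbor and Tessera together hold 90% + 10% = 100% of Kestrel, so Tariq controls Kestrel.
Arbor and Tessera together hold 50% + 45% = 95% of Palisade, so Tariq controls Palisade.
Kestrel and Palisade together hold 10% + 90% = 100% of Meridian, so Tariq controls Meridian.

Yes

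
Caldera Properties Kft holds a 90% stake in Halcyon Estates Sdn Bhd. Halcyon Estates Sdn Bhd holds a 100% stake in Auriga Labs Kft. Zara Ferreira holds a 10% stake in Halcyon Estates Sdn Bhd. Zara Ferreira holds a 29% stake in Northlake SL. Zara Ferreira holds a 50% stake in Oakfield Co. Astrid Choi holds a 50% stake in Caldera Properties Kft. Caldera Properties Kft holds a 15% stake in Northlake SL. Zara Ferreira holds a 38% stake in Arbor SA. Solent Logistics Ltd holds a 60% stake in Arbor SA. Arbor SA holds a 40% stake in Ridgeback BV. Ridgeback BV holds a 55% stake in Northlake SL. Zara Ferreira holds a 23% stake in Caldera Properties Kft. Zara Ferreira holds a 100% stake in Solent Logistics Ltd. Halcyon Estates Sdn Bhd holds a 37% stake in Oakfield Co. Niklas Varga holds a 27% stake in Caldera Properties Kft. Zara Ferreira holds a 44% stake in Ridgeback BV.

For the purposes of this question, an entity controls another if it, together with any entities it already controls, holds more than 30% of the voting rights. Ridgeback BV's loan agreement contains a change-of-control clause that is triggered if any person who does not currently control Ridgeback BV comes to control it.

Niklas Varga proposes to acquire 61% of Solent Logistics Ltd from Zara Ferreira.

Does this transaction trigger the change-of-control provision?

Yes

The purchase adds only to Niklas's holdings (Zara's stake shrinks), so Niklas is the only person who could newly come to control Ridgeback.
Niklas's largest direct stake is 27% in Caldera, which does not meet the threshold, so Niklas controls no company.
Neither Niklas nor any entity Niklas controls holds any voting interest in Ridgeback.
So before the transaction, Niklas does not control Ridgeback.
After the purchase, Niklas holds 61% of Solent directly, and Zara's stake falls to 39%.
Niklas holds 61% of Solent, so Niklas controls Solent.
Solent holds 60% of Arbor, so Niklas controls Arbor.
Arbor holds 40% of Ridgeback, so Niklas controls Ridgeback.
Niklas did not control Ridgeback before and does after, so the clause is triggered.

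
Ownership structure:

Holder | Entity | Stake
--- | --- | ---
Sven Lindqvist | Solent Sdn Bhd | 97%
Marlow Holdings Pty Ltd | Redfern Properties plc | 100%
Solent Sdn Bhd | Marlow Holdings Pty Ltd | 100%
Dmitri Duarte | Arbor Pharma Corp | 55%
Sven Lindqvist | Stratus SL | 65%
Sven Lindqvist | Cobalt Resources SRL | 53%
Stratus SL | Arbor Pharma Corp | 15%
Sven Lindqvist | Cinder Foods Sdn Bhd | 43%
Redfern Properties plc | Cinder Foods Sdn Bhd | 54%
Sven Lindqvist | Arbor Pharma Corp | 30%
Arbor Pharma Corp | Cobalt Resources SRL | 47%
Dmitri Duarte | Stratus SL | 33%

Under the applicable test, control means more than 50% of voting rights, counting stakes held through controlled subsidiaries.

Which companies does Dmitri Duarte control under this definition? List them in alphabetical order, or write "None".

Dmitri holds 55% of Arbor, so Dmitri controls Arbor.
No other company's threshold is met.

Arbor Pharma Corp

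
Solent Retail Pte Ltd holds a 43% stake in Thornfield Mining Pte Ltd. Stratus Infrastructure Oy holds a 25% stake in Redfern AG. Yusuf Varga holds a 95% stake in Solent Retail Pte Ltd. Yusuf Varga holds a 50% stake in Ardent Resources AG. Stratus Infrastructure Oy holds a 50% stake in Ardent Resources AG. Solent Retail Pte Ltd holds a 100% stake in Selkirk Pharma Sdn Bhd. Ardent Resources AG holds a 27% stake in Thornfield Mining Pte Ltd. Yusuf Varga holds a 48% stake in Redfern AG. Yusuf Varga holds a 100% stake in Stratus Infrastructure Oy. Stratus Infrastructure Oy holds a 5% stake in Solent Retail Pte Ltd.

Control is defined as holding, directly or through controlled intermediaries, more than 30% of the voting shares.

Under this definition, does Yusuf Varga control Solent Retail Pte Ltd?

Yusuf holds 100% of Stratus, so Yusuf controls Stratus.
Yusuf and Stratus together hold 95% + 5% = 100% of Solent, so Yusuf controls Solent.

Yes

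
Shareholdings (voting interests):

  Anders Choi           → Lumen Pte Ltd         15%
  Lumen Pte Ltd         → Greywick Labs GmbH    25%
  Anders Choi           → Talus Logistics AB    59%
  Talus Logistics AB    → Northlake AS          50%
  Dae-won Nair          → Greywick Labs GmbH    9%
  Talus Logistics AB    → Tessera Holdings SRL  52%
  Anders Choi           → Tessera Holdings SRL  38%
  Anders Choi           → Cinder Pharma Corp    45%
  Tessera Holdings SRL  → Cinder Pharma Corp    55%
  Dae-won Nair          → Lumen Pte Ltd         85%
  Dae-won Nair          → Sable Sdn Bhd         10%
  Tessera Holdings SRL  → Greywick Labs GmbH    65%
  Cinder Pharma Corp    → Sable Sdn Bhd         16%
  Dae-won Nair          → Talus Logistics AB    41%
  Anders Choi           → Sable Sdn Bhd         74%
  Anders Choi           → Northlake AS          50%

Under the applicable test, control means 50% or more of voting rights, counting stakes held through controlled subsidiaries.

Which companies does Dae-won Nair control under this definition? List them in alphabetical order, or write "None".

Dae-won holds 85% of Lumen, so Dae-won controls Lumen.
No other company's threshold is met.

Lumen Pte Ltd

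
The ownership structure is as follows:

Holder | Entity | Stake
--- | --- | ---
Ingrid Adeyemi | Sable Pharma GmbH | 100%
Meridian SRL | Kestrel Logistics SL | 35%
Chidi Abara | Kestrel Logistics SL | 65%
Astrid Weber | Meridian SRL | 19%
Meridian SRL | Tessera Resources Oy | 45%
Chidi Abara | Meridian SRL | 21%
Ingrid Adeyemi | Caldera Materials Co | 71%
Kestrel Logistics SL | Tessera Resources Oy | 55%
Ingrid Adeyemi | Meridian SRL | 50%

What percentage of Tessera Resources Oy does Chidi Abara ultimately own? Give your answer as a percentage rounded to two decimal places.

Chidi reaches Tessera along 3 paths.
Via Meridian: 21% × 45% = 9.45%.
Via Kestrel: 65% × 55% = 35.75%.
Via Meridian → Kestrel: 21% × 35% × 55% = 4.0425%.
Total: 9.45% + 35.75% + 4.0425% = 49.2425%.
Rounded: 49.24%.

49.24%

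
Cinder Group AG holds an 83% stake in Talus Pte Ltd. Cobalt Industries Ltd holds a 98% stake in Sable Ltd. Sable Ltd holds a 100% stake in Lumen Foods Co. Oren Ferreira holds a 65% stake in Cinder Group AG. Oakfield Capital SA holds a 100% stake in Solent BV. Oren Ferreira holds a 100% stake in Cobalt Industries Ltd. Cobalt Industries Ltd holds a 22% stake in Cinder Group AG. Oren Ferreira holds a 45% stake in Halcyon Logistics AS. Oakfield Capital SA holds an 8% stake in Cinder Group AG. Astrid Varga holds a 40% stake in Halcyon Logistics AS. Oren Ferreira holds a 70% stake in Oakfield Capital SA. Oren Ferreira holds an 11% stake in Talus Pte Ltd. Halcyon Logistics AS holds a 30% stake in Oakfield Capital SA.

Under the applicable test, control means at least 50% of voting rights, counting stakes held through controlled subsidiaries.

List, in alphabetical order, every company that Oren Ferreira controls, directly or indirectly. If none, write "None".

Oren holds 100% of Cobalt, so Oren controls Cobalt.
Cobalt holds 98% of Sable, so Oren controls Sable.
Oren holds 70% of Oakfield, so Oren controls Oakfield.
Oakfield holds 100% of Solent, so Oren controls Solent.
Oakfield and Cobalt and Oren together hold 8% + 22% + 65% = 95% of Cinder, so Oren controls Cinder.
Cinder and Oren together hold 83% + 11% = 94% of Talus, so Oren controls Talus.
Sable holds 100% of Lumen, so Oren controls Lumen.
No other company's threshold is met.

Cinder Group AG, Cobalt Industries Ltd, Lumen Foods Co, Oakfield Capital SA, Sable Ltd, Solent BV, Talus Pte Ltd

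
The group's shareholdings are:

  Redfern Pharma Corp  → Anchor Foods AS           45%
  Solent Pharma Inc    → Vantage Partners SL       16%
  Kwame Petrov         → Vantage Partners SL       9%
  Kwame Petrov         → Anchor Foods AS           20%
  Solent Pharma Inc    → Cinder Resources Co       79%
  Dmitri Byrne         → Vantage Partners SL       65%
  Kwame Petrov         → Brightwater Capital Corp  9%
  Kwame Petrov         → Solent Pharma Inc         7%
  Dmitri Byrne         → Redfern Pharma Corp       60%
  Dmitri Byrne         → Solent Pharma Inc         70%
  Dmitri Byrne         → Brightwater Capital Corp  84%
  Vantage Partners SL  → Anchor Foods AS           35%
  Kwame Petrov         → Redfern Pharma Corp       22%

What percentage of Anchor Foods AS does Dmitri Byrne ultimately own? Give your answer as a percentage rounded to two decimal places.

Dmitri reaches Anchor along 3 paths.
Via Solent → Vantage: 70% × 16% × 35% = 3.92%.
Via Vantage: 65% × 35% = 22.75%.
Via Redfern: 60% × 45% = 27%.
Total: 3.92% + 22.75% + 27% = 53.67%.

53.67%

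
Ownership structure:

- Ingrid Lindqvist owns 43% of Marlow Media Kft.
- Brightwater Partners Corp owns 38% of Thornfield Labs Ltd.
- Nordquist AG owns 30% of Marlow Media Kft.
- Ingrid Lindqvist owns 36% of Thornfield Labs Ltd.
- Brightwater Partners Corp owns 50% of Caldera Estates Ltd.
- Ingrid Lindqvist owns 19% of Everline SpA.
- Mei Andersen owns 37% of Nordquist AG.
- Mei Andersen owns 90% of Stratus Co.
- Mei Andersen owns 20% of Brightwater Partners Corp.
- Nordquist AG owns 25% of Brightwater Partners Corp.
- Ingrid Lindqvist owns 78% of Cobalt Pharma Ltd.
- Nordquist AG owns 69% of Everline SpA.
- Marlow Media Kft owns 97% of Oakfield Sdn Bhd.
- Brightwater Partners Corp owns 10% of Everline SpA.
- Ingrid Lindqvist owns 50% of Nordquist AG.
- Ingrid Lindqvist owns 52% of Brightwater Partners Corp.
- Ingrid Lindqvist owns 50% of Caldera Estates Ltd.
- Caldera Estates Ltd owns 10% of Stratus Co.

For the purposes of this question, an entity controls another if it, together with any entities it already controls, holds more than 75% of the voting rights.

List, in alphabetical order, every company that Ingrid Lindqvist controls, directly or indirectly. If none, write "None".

Cobalt Pharma Ltd

Ingrid holds 78% of Cobalt, so Ingrid controls Cobalt.
No other company's threshold is met.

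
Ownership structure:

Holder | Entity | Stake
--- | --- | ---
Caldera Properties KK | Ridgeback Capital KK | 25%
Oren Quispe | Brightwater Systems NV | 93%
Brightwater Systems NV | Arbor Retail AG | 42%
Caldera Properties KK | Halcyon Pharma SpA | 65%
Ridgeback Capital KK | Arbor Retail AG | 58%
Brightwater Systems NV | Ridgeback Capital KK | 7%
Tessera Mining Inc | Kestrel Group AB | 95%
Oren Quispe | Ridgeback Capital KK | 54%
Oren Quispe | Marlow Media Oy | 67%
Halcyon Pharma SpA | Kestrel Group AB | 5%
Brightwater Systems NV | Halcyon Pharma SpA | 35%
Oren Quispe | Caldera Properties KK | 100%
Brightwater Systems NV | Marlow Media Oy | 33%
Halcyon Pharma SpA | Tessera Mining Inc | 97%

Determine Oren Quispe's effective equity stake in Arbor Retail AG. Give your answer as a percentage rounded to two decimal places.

88.66%

Oren reaches Arbor along 4 paths.
Via Brightwater: 93% × 42% = 39.06%.
Via Caldera → Ridgeback: 100% × 25% × 58% = 14.5%.
Via Brightwater → Ridgeback: 93% × 7% × 58% = 3.7758%.
Via Ridgeback: 54% × 58% = 31.32%.
Total: 39.06% + 14.5% + 3.7758% + 31.32% = 88.6558%.
Rounded: 88.66%.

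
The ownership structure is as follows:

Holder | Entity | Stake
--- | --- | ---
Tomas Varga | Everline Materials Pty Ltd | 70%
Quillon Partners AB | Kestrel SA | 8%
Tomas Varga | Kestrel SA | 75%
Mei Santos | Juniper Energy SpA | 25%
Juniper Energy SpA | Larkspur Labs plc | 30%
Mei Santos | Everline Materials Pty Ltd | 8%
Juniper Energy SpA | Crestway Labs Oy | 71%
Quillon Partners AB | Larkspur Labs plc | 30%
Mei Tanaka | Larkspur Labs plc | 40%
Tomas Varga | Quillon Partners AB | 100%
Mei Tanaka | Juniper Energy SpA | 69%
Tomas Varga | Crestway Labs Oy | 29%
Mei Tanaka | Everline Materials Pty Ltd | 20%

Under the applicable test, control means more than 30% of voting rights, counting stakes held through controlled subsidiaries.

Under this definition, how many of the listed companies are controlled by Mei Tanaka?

Mei Tanaka holds 69% of Juniper, so Mei Tanaka controls Juniper.
Mei Tanaka and Juniper together hold 40% + 30% = 70% of Larkspur, so Mei Tanaka controls Larkspur.
Juniper holds 71% of Crestway, so Mei Tanaka controls Crestway.
No other company's threshold is met.
Mei Tanaka controls 3 companies.

3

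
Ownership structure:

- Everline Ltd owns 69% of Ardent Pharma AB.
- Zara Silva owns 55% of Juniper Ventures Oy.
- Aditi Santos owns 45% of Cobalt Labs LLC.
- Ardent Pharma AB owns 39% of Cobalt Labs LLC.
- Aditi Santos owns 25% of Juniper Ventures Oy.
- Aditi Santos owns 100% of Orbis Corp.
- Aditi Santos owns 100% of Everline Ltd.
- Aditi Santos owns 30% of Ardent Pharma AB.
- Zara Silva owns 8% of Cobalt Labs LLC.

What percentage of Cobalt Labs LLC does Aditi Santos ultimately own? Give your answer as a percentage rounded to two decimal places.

83.61%

Aditi reaches Cobalt along 3 paths.
Direct stake: 45% = 45%.
Via Ardent: 30% × 39% = 11.7%.
Via Everline → Ardent: 100% × 69% × 39% = 26.91%.
Total: 45% + 11.7% + 26.91% = 83.61%.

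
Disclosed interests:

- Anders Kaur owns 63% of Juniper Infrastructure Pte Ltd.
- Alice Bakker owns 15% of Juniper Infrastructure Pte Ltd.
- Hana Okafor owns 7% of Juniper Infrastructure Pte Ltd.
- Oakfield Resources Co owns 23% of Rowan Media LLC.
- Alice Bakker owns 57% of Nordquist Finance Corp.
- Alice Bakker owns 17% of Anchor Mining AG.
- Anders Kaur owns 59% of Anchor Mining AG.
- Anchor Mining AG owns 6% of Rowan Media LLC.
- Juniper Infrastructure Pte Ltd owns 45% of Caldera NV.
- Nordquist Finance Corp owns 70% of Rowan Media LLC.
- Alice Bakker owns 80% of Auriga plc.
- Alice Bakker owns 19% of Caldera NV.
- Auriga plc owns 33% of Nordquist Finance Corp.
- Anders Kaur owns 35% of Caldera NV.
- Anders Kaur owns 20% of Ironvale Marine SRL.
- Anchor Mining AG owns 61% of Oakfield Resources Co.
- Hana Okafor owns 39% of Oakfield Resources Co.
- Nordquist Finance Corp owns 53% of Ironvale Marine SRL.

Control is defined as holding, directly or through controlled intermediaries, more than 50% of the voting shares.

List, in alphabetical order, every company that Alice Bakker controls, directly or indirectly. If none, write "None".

Alice holds 80% of Auriga, so Alice controls Auriga.
Alice and Auriga together hold 57% + 33% = 90% of Nordquist, so Alice controls Nordquist.
Nordquist holds 70% of Rowan, so Alice controls Rowan.
Nordquist holds 53% of Ironvale, so Alice controls Ironvale.
No other company's threshold is met.

Auriga plc, Ironvale Marine SRL, Nordquist Finance Corp, Rowan Media LLC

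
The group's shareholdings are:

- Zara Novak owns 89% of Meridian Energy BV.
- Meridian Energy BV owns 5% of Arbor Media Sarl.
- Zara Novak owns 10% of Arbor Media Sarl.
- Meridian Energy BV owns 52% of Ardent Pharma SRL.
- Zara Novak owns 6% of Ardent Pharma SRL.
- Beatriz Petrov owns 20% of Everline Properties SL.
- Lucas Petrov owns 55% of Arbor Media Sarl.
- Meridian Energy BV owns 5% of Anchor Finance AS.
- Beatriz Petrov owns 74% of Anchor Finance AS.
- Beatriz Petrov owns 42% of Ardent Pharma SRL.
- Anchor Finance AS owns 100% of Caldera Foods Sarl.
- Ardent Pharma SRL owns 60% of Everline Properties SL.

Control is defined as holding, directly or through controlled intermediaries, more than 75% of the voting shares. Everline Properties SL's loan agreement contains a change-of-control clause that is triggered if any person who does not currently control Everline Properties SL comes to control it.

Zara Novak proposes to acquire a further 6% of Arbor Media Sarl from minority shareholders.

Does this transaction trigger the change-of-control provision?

The purchase changes only Zara's holdings, so Zara is the only person who could newly come to control Everline.
Zara holds 89% of Meridian, so Zara controls Meridian.
Neither Zara nor any entity Zara controls holds any voting interest in Everline.
So before the transaction, Zara does not control Everline.
After the purchase, Zara's direct stake in Arbor rises to 10% + 6% = 16%.
Zara's side now holds 16% + 5% = 21% of Arbor, not > 75%, so Zara still does not control Arbor.
After the transaction, neither Zara nor any entity Zara controls holds a voting interest in Everline, so Zara still does not control it.
No new person acquires control, so the clause is not triggered.

No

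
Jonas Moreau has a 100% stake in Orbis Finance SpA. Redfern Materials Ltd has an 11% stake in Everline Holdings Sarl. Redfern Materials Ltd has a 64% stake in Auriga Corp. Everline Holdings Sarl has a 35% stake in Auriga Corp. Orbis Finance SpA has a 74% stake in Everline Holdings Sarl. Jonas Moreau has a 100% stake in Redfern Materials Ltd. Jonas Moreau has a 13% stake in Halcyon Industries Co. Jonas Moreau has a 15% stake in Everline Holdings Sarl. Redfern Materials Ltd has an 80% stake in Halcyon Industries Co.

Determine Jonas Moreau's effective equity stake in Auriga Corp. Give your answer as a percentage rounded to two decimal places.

Jonas reaches Auriga along 4 paths.
Via Redfern: 100% × 64% = 64%.
Via Orbis → Everline: 100% × 74% × 35% = 25.9%.
Via Redfern → Everline: 100% × 11% × 35% = 3.85%.
Via Everline: 15% × 35% = 5.25%.
Total: 64% + 25.9% + 3.85% + 5.25% = 99%.
Rounded: 99.00%.

99.00%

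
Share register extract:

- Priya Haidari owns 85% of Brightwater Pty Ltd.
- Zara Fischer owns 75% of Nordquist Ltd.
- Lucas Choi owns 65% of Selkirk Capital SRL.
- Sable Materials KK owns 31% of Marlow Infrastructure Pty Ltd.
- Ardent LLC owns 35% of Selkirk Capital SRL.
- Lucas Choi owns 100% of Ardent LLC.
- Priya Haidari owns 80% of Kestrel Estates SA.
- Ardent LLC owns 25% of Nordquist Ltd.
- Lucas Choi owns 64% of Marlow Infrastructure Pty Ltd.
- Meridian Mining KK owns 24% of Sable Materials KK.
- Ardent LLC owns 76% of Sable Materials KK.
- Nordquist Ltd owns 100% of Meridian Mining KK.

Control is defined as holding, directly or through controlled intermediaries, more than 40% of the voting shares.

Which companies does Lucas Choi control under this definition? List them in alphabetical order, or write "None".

Lucas holds 100% of Ardent, so Lucas controls Ardent.
Lucas and Ardent together hold 65% + 35% = 100% of Selkirk, so Lucas controls Selkirk.
Ardent holds 76% of Sable, so Lucas controls Sable.
Sable and Lucas together hold 31% + 64% = 95% of Marlow, so Lucas controls Marlow.
No other company's threshold is met.

Ardent LLC, Marlow Infrastructure Pty Ltd, Sable Materials KK, Selkirk Capital SRL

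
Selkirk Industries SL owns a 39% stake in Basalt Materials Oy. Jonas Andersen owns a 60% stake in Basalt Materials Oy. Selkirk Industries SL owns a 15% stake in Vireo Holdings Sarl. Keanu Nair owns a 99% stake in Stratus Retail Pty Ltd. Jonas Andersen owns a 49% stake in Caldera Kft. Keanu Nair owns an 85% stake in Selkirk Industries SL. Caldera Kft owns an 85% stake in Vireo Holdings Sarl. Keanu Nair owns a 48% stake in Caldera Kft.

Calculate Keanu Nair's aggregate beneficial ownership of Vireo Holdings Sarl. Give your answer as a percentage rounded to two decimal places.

Keanu reaches Vireo along 2 paths.
Via Caldera: 48% × 85% = 40.8%.
Via Selkirk: 85% × 15% = 12.75%.
Total: 40.8% + 12.75% = 53.55%.

53.55%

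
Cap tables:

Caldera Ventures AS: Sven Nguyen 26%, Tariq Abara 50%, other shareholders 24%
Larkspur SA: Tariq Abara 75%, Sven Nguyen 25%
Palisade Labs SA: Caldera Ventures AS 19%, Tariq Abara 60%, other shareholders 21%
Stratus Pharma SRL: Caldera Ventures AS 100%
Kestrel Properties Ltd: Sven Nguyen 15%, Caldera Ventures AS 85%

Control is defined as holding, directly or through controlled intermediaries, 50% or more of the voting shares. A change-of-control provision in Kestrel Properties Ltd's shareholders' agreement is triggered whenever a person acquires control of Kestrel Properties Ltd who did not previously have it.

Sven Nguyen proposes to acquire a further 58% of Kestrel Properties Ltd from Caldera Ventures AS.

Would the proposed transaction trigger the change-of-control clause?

The purchase adds only to Sven's holdings (Caldera's stake shrinks), so Sven is the only person who could newly come to control Kestrel.
Sven's largest direct stake is 26% in Caldera, which does not meet the threshold, so Sven controls no company.
In Kestrel, Sven's side holds only 15%, not ≥ 50%.
So before the transaction, Sven does not control Kestrel.
After the purchase, Sven's direct stake in Kestrel rises to 15% + 58% = 73%, and Caldera's stake falls to 27%.
Sven holds 73% of Kestrel, so Sven controls Kestrel.
Sven did not control Kestrel before and does after, so the clause is triggered.

Yes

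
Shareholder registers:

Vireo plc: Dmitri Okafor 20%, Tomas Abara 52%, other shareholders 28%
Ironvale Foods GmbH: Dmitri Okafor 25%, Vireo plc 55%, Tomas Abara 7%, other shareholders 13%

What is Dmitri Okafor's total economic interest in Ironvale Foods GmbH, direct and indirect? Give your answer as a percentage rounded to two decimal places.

Dmitri reaches Ironvale along 2 paths.
Direct stake: 25% = 25%.
Via Vireo: 20% × 55% = 11%.
Total: 25% + 11% = 36%.
Rounded: 36.00%.

36.00%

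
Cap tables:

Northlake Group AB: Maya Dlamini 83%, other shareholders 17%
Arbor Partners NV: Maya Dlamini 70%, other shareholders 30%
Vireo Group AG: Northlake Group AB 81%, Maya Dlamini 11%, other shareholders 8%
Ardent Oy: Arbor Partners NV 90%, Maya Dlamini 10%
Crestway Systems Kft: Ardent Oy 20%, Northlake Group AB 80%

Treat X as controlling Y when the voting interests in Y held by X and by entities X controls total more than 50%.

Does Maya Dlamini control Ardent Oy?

Maya holds 70% of Arbor, so Maya controls Arbor.
Arbor and Maya together hold 90% + 10% = 100% of Ardent, so Maya controls Ardent.

Yes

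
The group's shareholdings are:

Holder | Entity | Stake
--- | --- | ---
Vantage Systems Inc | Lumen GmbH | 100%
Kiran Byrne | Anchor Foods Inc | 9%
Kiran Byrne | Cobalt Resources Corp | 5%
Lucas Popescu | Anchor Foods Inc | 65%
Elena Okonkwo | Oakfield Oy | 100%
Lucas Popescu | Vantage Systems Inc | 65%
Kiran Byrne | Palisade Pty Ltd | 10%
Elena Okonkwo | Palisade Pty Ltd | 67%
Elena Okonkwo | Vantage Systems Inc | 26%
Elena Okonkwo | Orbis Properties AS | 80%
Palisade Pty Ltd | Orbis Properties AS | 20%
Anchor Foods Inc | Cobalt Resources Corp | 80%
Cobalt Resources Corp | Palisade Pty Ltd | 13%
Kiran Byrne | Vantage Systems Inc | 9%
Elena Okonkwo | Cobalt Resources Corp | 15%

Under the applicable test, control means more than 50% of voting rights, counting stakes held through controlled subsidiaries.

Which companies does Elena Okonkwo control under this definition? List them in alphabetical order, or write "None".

Oakfield Oy, Orbis Properties AS, Palisade Pty Ltd

Elena holds 67% of Palisade, so Elena controls Palisade.
Elena holds 100% of Oakfield, so Elena controls Oakfield.
Elena and Palisade together hold 80% + 20% = 100% of Orbis, so Elena controls Orbis.
No other company's threshold is met.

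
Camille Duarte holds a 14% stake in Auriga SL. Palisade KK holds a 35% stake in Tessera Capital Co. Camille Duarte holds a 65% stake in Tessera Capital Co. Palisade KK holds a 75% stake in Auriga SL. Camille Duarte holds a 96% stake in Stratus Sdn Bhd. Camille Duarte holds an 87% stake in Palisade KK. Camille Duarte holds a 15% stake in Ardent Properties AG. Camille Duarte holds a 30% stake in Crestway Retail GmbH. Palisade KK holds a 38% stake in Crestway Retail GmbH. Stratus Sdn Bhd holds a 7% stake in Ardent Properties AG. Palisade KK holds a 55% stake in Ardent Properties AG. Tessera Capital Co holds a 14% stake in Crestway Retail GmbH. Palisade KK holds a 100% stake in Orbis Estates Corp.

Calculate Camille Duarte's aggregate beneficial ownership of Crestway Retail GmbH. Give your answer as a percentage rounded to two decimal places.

76.42%

Camille reaches Crestway along 4 paths.
Via Palisade → Tessera: 87% × 35% × 14% = 4.263%.
Via Tessera: 65% × 14% = 9.1%.
Direct stake: 30% = 30%.
Via Palisade: 87% × 38% = 33.06%.
Total: 4.263% + 9.1% + 30% + 33.06% = 76.423%.
Rounded: 76.42%.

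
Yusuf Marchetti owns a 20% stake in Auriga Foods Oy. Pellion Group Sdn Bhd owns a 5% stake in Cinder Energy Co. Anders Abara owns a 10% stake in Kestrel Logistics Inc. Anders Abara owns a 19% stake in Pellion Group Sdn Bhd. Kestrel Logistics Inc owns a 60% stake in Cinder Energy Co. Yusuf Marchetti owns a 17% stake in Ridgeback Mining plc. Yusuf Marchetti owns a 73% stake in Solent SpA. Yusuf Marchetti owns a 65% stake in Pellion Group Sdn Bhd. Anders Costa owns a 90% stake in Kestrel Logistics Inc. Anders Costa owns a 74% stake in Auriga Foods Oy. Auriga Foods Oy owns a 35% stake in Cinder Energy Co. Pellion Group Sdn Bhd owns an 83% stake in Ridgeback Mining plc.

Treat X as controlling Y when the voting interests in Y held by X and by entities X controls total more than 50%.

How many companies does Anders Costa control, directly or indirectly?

Anders Costa holds 74% of Auriga, so Anders Costa controls Auriga.
Anders Costa holds 90% of Kestrel, so Anders Costa controls Kestrel.
Auriga and Kestrel together hold 35% + 60% = 95% of Cinder, so Anders Costa controls Cinder.
No other company's threshold is met.
Anders Costa controls 3 companies.

3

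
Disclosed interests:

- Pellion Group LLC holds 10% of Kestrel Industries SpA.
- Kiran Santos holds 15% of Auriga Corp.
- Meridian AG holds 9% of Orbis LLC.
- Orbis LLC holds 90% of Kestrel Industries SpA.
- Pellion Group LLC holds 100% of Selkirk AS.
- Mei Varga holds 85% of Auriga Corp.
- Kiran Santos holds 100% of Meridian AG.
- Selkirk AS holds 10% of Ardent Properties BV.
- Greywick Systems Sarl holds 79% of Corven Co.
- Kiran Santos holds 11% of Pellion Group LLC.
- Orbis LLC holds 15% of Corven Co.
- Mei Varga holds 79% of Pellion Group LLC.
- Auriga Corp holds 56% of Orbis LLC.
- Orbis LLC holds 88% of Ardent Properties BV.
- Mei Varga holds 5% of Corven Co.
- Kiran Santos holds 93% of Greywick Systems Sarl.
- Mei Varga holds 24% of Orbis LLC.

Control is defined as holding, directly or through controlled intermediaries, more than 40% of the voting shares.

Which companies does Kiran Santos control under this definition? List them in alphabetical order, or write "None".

Corven Co, Greywick Systems Sarl, Meridian AG

Kiran holds 100% of Meridian, so Kiran controls Meridian.
Kiran holds 93% of Greywick, so Kiran controls Greywick.
Greywick holds 79% of Corven, so Kiran controls Corven.
No other company's threshold is met.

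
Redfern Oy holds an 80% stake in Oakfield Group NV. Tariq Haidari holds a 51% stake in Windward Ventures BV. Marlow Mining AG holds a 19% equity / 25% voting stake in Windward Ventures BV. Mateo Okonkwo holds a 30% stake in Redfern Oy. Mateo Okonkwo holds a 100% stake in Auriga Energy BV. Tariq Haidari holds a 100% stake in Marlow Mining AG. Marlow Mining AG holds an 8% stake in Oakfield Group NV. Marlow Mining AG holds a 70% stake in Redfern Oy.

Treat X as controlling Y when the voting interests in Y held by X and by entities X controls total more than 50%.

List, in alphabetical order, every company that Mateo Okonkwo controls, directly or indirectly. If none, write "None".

Auriga Energy BV

Mateo holds 100% of Auriga, so Mateo controls Auriga.
No other company's threshold is met.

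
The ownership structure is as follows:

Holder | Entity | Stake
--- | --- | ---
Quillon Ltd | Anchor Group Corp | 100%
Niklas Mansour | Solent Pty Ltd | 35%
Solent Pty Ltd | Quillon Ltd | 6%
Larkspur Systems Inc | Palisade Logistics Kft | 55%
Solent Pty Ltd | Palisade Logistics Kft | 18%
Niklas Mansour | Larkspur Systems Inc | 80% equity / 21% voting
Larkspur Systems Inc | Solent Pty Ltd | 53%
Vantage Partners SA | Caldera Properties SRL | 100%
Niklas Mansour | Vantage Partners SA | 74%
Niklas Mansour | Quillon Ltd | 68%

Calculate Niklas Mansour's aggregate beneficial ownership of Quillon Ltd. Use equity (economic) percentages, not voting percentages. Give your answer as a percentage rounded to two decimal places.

Niklas reaches Quillon along 3 paths.
Direct stake: 68% = 68%.
Via Larkspur → Solent: 80% × 53% × 6% = 2.544%.
Via Solent: 35% × 6% = 2.1%.
Total: 68% + 2.544% + 2.1% = 72.644%.
Rounded: 72.64%.

72.64%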